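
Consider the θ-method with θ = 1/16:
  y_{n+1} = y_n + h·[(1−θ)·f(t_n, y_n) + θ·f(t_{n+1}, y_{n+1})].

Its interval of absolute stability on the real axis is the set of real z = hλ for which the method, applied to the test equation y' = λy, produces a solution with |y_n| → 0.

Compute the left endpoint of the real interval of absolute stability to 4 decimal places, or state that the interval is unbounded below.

On y'=λy, z=hλ:
  y_{n+1} = y_n + z·[15/16·y_n + 1/16·y_{n+1}] ⇒ (1 − 1/16z)y_{n+1} = (1 + 15/16z)y_n
  so R(z) = (1 + 15/16z)/(1 − 1/16z).

Boundary: |R(x)|=1, x<0.
x=-0.39: |R|=0.6193
R=−1: 1+15/16x = −1+1/16x ⇒ -7/8x=2 ⇒ x=2/(-7/8)=-2.2857
Confirm numerically:
  x=-1.870: |R|=0.67431 <1
  x=-1.317: |R|=0.21684 <1
  x=-1.049: |R|=0.01554 <1
  x=-2.831: |R|=1.40540 >1
  x=-2.724: |R|=1.32771 >1
  x=-2.562: |R|=1.20838 >1
Stable set (-2.2857, 0).

z* = -2.2857.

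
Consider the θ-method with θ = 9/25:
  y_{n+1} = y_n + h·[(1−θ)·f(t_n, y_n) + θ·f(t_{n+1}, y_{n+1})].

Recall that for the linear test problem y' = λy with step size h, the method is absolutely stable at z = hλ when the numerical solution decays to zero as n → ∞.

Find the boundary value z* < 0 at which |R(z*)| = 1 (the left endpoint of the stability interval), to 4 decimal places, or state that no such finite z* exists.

left endpoint -7.1429.

Set f=λy, z=hλ:
  y_{n+1} = y_n + z·[16/25·y_n + 9/25·y_{n+1}] ⇒ (1 − 9/25z)y_{n+1} = (1 + 16/25z)y_n
  so R(z) = (1 + 16/25z)/(1 − 9/25z).

Boundary: |R(x)|=1, x<0.
x=-1.57: |R|=0.0031
R=−1: 1+16/25x = −1+9/25x ⇒ -7/25x=2 ⇒ x=2/(-7/25)=-7.1429
Confirm numerically:
  x=-6.108: |R|=0.90942 <1
  x=-5.517: |R|=0.84755 <1
  x=-3.530: |R|=0.55452 <1
  x=-7.393: |R|=1.01913 >1
  x=-7.299: |R|=1.01205 >1
Stable set (-7.1429, 0).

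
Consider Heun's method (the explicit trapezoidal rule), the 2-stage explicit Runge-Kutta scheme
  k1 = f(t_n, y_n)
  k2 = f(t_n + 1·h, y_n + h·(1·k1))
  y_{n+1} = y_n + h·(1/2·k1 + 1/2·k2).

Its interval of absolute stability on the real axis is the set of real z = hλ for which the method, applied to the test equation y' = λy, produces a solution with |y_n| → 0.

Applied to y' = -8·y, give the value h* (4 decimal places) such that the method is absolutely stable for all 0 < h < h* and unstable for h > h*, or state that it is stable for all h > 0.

Set f=λy, z=hλ:
  order 2, 2-stage ⇒ R(z)=1+z+z^2/2
  (e.g. R(-1.41)=0.58405, |R|=0.58405)

Boundary: |R(x)|=1, x<0.
x=-1.41: |R|=0.5840
|R(-1.68)|=0.7312 |R(-1.64)|=0.7048 |R(-0.53)|=0.6104
Bisect:
  x_lo=-2.7430 |R|=2.0190  x_hi=-0.2554 |R|=0.7772
  mid=-1.49918 |R|=0.62459 →hi
  mid=-2.12108 |R|=1.12841 →lo
  mid=-1.81013 |R|=0.82816 →hi
  mid=-1.96561 |R|=0.96620 →hi
  mid=-2.04334 |R|=1.04428 →lo
  mid=-2.00448 |R|=1.00449 →lo
  mid=-1.98504 |R|=0.98515 →hi
  mid=-1.99476 |R|=0.99477 →hi
  ...
  [-2.00007,-1.99992] ⇒ x*=-2.0000
Interval (-2.0000, 0).

(-2.0000,0); λ=-8 ⇒ h* = 0.2500.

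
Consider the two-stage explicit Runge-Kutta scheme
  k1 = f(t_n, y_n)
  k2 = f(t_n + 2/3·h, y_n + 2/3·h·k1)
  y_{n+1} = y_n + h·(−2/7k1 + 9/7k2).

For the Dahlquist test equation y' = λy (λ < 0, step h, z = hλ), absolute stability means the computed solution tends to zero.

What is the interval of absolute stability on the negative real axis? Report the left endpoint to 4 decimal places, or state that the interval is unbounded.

(-1.1667, 0).

With y'=λy (z=hλ):
  k1=λy_n ⇒ h·k1=z·y_n;  k2=λ(1+2/3z)y_n ⇒ h·k2=z(1+2/3z)y_n
  y_{n+1}/y_n = 1 − 2/7z + 9/7z(1+2/3z) = 1 + z + 6/7z²
  ⇒ R(z) = 1 + z + 6/7z².

Solve |R(x)|<1 on ℝ⁻.
x=-0.86: |R|=0.7739
R=1: x+6/7x²=0 ⇒ x=−7/6=-1.1667; min R=1−1/(4·6/7)=0.7083>−1
Confirm numerically:
  x=-0.831: |R|=0.76091 <1
  x=-0.786: |R|=0.74354 <1
  x=-0.610: |R|=0.70894 <1
  x=-0.510: |R|=0.71294 <1
  x=-1.562: |R|=1.52929 >1
  x=-1.220: |R|=1.05577 >1
So |R|<1 on (-1.1667, 0).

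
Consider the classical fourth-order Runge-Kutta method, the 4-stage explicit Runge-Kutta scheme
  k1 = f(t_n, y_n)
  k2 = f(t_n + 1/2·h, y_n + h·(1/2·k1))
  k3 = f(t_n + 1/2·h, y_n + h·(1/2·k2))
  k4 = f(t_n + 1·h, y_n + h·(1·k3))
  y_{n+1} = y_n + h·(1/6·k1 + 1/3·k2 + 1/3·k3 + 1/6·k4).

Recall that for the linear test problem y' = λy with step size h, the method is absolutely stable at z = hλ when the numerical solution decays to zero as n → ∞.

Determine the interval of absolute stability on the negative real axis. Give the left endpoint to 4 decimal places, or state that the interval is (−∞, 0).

Set f=λy, z=hλ:
  order 4, 4-stage ⇒ R(z)=1+z+z^2/2+z^3/6+z^4/24
  (e.g. R(-1.15)=0.33065, |R|=0.33065)

Need |R(x)|<1, x<0.
x=-1.15: |R|=0.3306
|R(-2.86)|=1.1186 |R(-1.92)|=0.3098 |R(-0.83)|=0.4389
Bisect:
  x_lo=-3.5138 |R|=2.7806  x_hi=-0.2536 |R|=0.7760
  mid=-1.88368 |R|=0.30107 →hi
  mid=-2.69872 |R|=0.87713 →hi
  mid=-3.10624 |R|=1.60199 →lo
  mid=-2.90248 |R|=1.19154 →lo
  mid=-2.80060 |R|=1.02332 →lo
  mid=-2.74966 |R|=0.94759 →hi
  mid=-2.77513 |R|=0.98478 →hi
  ...
  [-2.78547,-2.78528] ⇒ x*=-2.7853
Interval (-2.7853, 0).

(-2.7853, 0).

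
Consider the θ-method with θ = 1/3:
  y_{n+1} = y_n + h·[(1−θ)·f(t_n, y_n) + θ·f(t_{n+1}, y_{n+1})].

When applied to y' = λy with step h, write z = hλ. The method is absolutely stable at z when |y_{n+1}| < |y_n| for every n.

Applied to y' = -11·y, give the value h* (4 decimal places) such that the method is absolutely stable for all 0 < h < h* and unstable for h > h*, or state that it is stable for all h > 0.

With y'=λy (z=hλ):
  y_{n+1} = y_n + z·[2/3·y_n + 1/3·y_{n+1}] ⇒ (1 − 1/3z)y_{n+1} = (1 + 2/3z)y_n
  Hence R(z) = (1 + 2/3z)/(1 − 1/3z).

Solve |R(x)|<1 on ℝ⁻.
x=-0.62: |R|=0.4862
R=−1: 1+2/3x = −1+1/3x ⇒ -1/3x=2 ⇒ x=2/(-1/3)=-6.0000
Confirm numerically:
  x=-5.559: |R|=0.94848 <1
  x=-5.014: |R|=0.87697 <1
  x=-4.102: |R|=0.73275 <1
  x=-2.442: |R|=0.34620 <1
  x=-6.272: |R|=1.02934 >1
  x=-6.121: |R|=1.01327 >1
Stable set (-6.0000, 0).

(-6.0000,0); λ=-11 ⇒ h* = (6)/11 = 0.5455.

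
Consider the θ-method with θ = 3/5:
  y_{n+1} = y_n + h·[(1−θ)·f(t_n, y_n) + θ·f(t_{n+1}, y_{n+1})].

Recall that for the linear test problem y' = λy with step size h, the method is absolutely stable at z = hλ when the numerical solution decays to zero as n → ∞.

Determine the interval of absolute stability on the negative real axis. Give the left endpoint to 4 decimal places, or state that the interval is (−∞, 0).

unbounded; (−∞, 0).

On y'=λy, z=hλ:
  y_{n+1} = y_n + z·[2/5·y_n + 3/5·y_{n+1}] ⇒ (1 − 3/5z)y_{n+1} = (1 + 2/5z)y_n
  Hence R(z) = (1 + 2/5z)/(1 − 3/5z).

Solve |R(x)|<1 on ℝ⁻.
x=-0.53: |R|=0.5979
x=-2: |R|=0.0909
x=-10: |R|=0.4286
x=-100: |R|=0.6393
θ=3/5≥1/2 ⇒ |1+2/5x|<|1−3/5x| ∀x<0 ⇒ stable on all of ℝ⁻.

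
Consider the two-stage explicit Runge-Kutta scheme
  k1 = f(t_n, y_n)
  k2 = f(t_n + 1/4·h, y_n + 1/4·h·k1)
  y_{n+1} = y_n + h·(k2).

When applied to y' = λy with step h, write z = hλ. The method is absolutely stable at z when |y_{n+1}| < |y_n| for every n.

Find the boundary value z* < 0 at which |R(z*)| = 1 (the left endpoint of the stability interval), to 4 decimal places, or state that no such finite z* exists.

Test eqn y'=λy, z=hλ:
  k1=λy_n ⇒ h·k1=z·y_n;  k2=λ(1+1/4z)y_n ⇒ h·k2=z(1+1/4z)y_n
  y_{n+1}/y_n = 1 + z(1+1/4z) = 1 + z + 1/4z²
  Hence R(z) = 1 + z + 1/4z².

Solve |R(x)|<1 on ℝ⁻.
x=-0.97: |R|=0.2652
R=1: x+1/4x²=0 ⇒ x=−4=-4.0000; min R=1−1/(4·1/4)=0.0000>−1
Confirm numerically:
  x=-2.067: |R|=0.00112 <1
  x=-2.019: |R|=0.00009 <1
  x=-1.773: |R|=0.01288 <1
  x=-1.747: |R|=0.01600 <1
  x=-4.123: |R|=1.12678 >1
  x=-4.106: |R|=1.10881 >1
Interval (-4.0000, 0).

z* = -4.0000.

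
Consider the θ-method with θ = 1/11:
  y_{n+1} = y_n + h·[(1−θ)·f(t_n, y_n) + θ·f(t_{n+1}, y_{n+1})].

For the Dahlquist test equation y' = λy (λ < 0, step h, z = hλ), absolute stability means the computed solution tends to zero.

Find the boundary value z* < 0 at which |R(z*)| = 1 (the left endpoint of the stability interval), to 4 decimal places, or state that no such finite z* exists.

z* = -2.4444.

Test eqn y'=λy, z=hλ:
  y_{n+1} = y_n + z·[10/11·y_n + 1/11·y_{n+1}] ⇒ (1 − 1/11z)y_{n+1} = (1 + 10/11z)y_n
  R(z) = (1 + 10/11z)/(1 − 1/11z).

Need |R(x)|<1, x<0.
x=-0.55: |R|=0.4762
R=−1: 1+10/11x = −1+1/11x ⇒ -9/11x=2 ⇒ x=2/(-9/11)=-2.4444
Confirm numerically:
  x=-2.407: |R|=0.97486 <1
  x=-2.280: |R|=0.88855 <1
  x=-1.805: |R|=0.55057 <1
  x=-2.685: |R|=1.15820 >1
  x=-2.489: |R|=1.02973 >1
Interval (-2.4444, 0).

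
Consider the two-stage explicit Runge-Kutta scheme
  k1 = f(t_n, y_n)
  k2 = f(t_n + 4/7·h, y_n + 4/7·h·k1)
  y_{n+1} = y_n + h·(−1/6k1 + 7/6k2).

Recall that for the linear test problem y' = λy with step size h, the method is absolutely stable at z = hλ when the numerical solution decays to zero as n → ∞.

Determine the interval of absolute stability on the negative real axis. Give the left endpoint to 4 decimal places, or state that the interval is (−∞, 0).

Set f=λy, z=hλ:
  k1=λy_n ⇒ h·k1=z·y_n;  k2=λ(1+4/7z)y_n ⇒ h·k2=z(1+4/7z)y_n
  y_{n+1}/y_n = 1 − 1/6z + 7/6z(1+4/7z) = 1 + z + 2/3z²
  ⇒ R(z) = 1 + z + 2/3z².

Solve |R(x)|<1 on ℝ⁻.
x=-0.39: |R|=0.7114
R=1: x+2/3x²=0 ⇒ x=−3/2=-1.5000; min R=1−1/(4·2/3)=0.6250>−1
Confirm numerically:
  x=-1.322: |R|=0.84312 <1
  x=-1.270: |R|=0.80527 <1
  x=-0.915: |R|=0.64315 <1
  x=-1.873: |R|=1.46575 >1
  x=-1.672: |R|=1.19172 >1
  x=-1.670: |R|=1.18927 >1
So |R|<1 on (-1.5000, 0).

z∈(-1.5000,0).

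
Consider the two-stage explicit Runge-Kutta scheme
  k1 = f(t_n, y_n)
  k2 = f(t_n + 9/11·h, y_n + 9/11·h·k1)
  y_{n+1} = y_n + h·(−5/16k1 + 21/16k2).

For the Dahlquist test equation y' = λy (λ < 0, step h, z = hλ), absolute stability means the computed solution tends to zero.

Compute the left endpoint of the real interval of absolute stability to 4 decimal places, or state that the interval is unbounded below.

Test eqn y'=λy, z=hλ:
  k1=λy_n ⇒ h·k1=z·y_n;  k2=λ(1+9/11z)y_n ⇒ h·k2=z(1+9/11z)y_n
  y_{n+1}/y_n = 1 − 5/16z + 21/16z(1+9/11z) = 1 + z + 189/176z²
  ⇒ R(z) = 1 + z + 189/176z².

Boundary: |R(x)|=1, x<0.
x=-0.84: |R|=0.9177
R=1: x+189/176x²=0 ⇒ x=−176/189=-0.9312; min R=1−1/(4·189/176)=0.7672>−1
Confirm numerically:
  x=-0.586: |R|=0.78276 <1
  x=-0.529: |R|=0.77151 <1
  x=-0.465: |R|=0.76720 <1
  x=-0.416: |R|=0.76984 <1
  x=-1.506: |R|=1.92956 >1
  x=-1.500: |R|=1.91619 >1
  x=-1.097: |R|=1.19530 >1
Interval (-0.9312, 0).

z* = -0.9312.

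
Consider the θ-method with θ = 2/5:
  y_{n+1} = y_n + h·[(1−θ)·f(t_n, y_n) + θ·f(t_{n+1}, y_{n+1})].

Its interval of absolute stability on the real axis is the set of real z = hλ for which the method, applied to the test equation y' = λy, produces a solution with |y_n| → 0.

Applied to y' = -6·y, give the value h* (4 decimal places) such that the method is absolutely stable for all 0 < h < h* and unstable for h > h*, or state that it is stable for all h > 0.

(-10.0000,0); λ=-6 ⇒ h* = (10)/6 = 1.6667.

On y'=λy, z=hλ:
  y_{n+1} = y_n + z·[3/5·y_n + 2/5·y_{n+1}] ⇒ (1 − 2/5z)y_{n+1} = (1 + 3/5z)y_n
  ⇒ R(z) = (1 + 3/5z)/(1 − 2/5z).

Find x<0 with |R(x)|<1.
x=-0.67: |R|=0.4716
R=−1: 1+3/5x = −1+2/5x ⇒ -1/5x=2 ⇒ x=2/(-1/5)=-10.0000
Confirm numerically:
  x=-9.139: |R|=0.96301 <1
  x=-8.960: |R|=0.95462 <1
  x=-6.866: |R|=0.83269 <1
  x=-10.537: |R|=1.02060 >1
  x=-10.443: |R|=1.01711 >1
  x=-10.247: |R|=1.00969 >1
So |R|<1 on (-10.0000, 0).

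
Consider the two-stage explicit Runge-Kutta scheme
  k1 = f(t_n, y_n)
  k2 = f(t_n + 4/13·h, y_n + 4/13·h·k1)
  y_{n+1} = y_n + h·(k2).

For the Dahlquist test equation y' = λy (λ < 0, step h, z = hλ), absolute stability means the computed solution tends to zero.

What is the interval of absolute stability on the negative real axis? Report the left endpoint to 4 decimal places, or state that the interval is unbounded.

(-3.2500, 0).

Set f=λy, z=hλ:
  k1=λy_n ⇒ h·k1=z·y_n;  k2=λ(1+4/13z)y_n ⇒ h·k2=z(1+4/13z)y_n
  y_{n+1}/y_n = 1 + z(1+4/13z) = 1 + z + 4/13z²
  R(z) = 1 + z + 4/13z².

Solve |R(x)|<1 on ℝ⁻.
x=-0.38: |R|=0.6644
R=1: x+4/13x²=0 ⇒ x=−13/4=-3.2500; min R=1−1/(4·4/13)=0.1875>−1
Confirm numerically:
  x=-3.146: |R|=0.89933 <1
  x=-2.727: |R|=0.56116 <1
  x=-2.076: |R|=0.25008 <1
  x=-2.016: |R|=0.23454 <1
  x=-3.832: |R|=1.68622 >1
  x=-3.426: |R|=1.18553 >1
  x=-3.282: |R|=1.03232 >1
Stable set (-3.2500, 0).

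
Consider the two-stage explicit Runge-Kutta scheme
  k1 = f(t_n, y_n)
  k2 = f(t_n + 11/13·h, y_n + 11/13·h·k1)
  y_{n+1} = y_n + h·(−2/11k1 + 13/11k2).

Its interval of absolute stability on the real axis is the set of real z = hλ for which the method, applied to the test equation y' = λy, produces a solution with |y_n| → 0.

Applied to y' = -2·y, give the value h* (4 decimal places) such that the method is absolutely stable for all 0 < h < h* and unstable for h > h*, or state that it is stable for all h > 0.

(-1.0000,0); λ=-2 ⇒ h* = (1)/2 = 0.5000.

With y'=λy (z=hλ):
  k1=λy_n ⇒ h·k1=z·y_n;  k2=λ(1+11/13z)y_n ⇒ h·k2=z(1+11/13z)y_n
  y_{n+1}/y_n = 1 − 2/11z + 13/11z(1+11/13z) = 1 + z + z²
  ⇒ R(z) = 1 + z + z².

Need |R(x)|<1, x<0.
x=-0.63: |R|=0.7669
R=1: x+1x²=0 ⇒ x=−1=-1.0000; min R=1−1/(4·1)=0.7500>−1
Confirm numerically:
  x=-0.748: |R|=0.81150 <1
  x=-0.648: |R|=0.77190 <1
  x=-0.609: |R|=0.76188 <1
  x=-0.506: |R|=0.75004 <1
  x=-1.518: |R|=1.78632 >1
  x=-1.331: |R|=1.44056 >1
  x=-1.116: |R|=1.12946 >1
So |R|<1 on (-1.0000, 0).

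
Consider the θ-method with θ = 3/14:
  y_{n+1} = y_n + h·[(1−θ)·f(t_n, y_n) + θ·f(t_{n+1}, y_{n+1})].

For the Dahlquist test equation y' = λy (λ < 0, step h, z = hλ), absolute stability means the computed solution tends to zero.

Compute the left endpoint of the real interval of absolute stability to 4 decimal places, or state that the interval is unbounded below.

z* = -3.5000.

On y'=λy, z=hλ:
  y_{n+1} = y_n + z·[11/14·y_n + 3/14·y_{n+1}] ⇒ (1 − 3/14z)y_{n+1} = (1 + 11/14z)y_n
  Hence R(z) = (1 + 11/14z)/(1 − 3/14z).

Solve |R(x)|<1 on ℝ⁻.
x=-0.46: |R|=0.5813
R=−1: 1+11/14x = −1+3/14x ⇒ -4/7x=2 ⇒ x=2/(-4/7)=-3.5000
Confirm numerically:
  x=-3.319: |R|=0.93956 <1
  x=-2.762: |R|=0.73508 <1
  x=-2.721: |R|=0.71881 <1
  x=-1.758: |R|=0.27695 <1
  x=-3.754: |R|=1.08044 >1
  x=-3.650: |R|=1.04810 >1
Stable set (-3.5000, 0).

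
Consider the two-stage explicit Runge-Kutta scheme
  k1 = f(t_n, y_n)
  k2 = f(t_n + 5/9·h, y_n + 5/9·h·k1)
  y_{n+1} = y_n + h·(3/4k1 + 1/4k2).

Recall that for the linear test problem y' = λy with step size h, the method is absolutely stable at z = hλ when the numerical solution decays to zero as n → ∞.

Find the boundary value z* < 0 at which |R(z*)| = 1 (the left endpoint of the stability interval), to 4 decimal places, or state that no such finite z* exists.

Set f=λy, z=hλ:
  k1=λy_n ⇒ h·k1=z·y_n;  k2=λ(1+5/9z)y_n ⇒ h·k2=z(1+5/9z)y_n
  y_{n+1}/y_n = 1 + 3/4z + 1/4z(1+5/9z) = 1 + z + 5/36z²
  so R(z) = 1 + z + 5/36z².

Need |R(x)|<1, x<0.
x=-0.54: |R|=0.5005
R=1: x+5/36x²=0 ⇒ x=−36/5=-7.2000; min R=1−1/(4·5/36)=-0.8000>−1
Confirm numerically:
  x=-5.422: |R|=0.33893 <1
  x=-4.765: |R|=0.61150 <1
  x=-3.814: |R|=0.79364 <1
  x=-7.318: |R|=1.11993 >1
  x=-7.298: |R|=1.09933 >1
  x=-7.241: |R|=1.04123 >1
So |R|<1 on (-7.2000, 0).

z* = -7.2000.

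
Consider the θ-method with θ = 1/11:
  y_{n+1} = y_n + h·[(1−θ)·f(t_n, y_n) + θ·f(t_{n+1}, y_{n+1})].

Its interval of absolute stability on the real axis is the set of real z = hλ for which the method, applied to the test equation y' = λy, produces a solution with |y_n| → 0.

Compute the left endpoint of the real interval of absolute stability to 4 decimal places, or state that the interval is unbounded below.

z* = -2.4444.

On y'=λy, z=hλ:
  y_{n+1} = y_n + z·[10/11·y_n + 1/11·y_{n+1}] ⇒ (1 − 1/11z)y_{n+1} = (1 + 10/11z)y_n
  Hence R(z) = (1 + 10/11z)/(1 − 1/11z).

Boundary: |R(x)|=1, x<0.
x=-1.34: |R|=0.1945
R=−1: 1+10/11x = −1+1/11x ⇒ -9/11x=2 ⇒ x=2/(-9/11)=-2.4444
Confirm numerically:
  x=-2.168: |R|=0.81106 <1
  x=-1.460: |R|=0.28892 <1
  x=-1.131: |R|=0.02555 <1
  x=-1.073: |R|=0.02236 <1
  x=-2.760: |R|=1.20640 >1
  x=-2.608: |R|=1.10817 >1
  x=-2.491: |R|=1.03106 >1
Stable set (-2.4444, 0).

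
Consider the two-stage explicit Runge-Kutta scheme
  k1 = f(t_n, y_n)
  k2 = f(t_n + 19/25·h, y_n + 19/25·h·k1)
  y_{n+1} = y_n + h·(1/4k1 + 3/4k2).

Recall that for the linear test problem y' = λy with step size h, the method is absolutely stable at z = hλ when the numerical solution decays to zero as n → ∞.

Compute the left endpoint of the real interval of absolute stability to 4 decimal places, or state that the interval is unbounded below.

z* = -1.7544.

On y'=λy, z=hλ:
  k1=λy_n ⇒ h·k1=z·y_n;  k2=λ(1+19/25z)y_n ⇒ h·k2=z(1+19/25z)y_n
  y_{n+1}/y_n = 1 + 1/4z + 3/4z(1+19/25z) = 1 + z + 57/100z²
  R(z) = 1 + z + 57/100z².

Need |R(x)|<1, x<0.
x=-0.86: |R|=0.5616
R=1: x+57/100x²=0 ⇒ x=−100/57=-1.7544; min R=1−1/(4·57/100)=0.5614>−1
Confirm numerically:
  x=-1.395: |R|=0.71423 <1
  x=-1.299: |R|=0.66282 <1
  x=-1.007: |R|=0.57101 <1
  x=-2.232: |R|=1.60764 >1
  x=-2.200: |R|=1.55880 >1
  x=-1.938: |R|=1.20283 >1
Stable set (-1.7544, 0).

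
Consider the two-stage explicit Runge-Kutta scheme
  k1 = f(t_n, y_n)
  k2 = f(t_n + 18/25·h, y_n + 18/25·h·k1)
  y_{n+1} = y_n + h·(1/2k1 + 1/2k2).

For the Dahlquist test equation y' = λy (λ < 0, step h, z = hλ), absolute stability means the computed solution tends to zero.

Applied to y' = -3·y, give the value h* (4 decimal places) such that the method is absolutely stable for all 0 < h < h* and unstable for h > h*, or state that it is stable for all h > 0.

On y'=λy, z=hλ:
  k1=λy_n ⇒ h·k1=z·y_n;  k2=λ(1+18/25z)y_n ⇒ h·k2=z(1+18/25z)y_n
  y_{n+1}/y_n = 1 + 1/2z + 1/2z(1+18/25z) = 1 + z + 9/25z²
  R(z) = 1 + z + 9/25z².

Need |R(x)|<1, x<0.
x=-1.69: |R|=0.3382
R=1: x+9/25x²=0 ⇒ x=−25/9=-2.7778; min R=1−1/(4·9/25)=0.3056>−1
Confirm numerically:
  x=-2.751: |R|=0.97348 <1
  x=-2.656: |R|=0.88356 <1
  x=-2.651: |R|=0.87901 <1
  x=-1.424: |R|=0.30600 <1
  x=-3.229: |R|=1.52452 >1
  x=-2.822: |R|=1.04493 >1
Stable set (-2.7778, 0).

(-2.7778,0); λ=-3 ⇒ h* = (25/9)/3 = 0.9259.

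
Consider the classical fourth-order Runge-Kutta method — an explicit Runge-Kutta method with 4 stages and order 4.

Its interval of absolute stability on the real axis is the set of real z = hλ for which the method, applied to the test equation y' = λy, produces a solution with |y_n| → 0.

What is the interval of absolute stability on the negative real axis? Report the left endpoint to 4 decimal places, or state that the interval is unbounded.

(-2.7853, 0).

On y'=λy, z=hλ:
  order 4, 4-stage ⇒ R(z)=1+z+z^2/2+z^3/6+z^4/24
  (e.g. R(-1.31)=0.29608, |R|=0.29608)

Boundary: |R(x)|=1, x<0.
x=-1.31: |R|=0.2961
|R(-2.7)|=0.8788 |R(-1.94)|=0.3151 |R(-0.87)|=0.4226
Bisect:
  x_lo=-3.6473 |R|=3.2912  x_hi=-0.0981 |R|=0.9065
  mid=-1.87272 |R|=0.29867 →hi
  mid=-2.76003 |R|=0.96257 →hi
  mid=-3.20368 |R|=1.83711 →lo
  mid=-2.98186 |R|=1.33912 →lo
  mid=-2.87094 |R|=1.13700 →lo
  mid=-2.81549 |R|=1.04648 →lo
  mid=-2.78776 |R|=1.00372 →lo
  mid=-2.77389 |R|=0.98295 →hi
  mid=-2.78083 |R|=0.99328 →hi
  ...
  [-2.78538,-2.78516] ⇒ x*=-2.7853
Stable set (-2.7853, 0).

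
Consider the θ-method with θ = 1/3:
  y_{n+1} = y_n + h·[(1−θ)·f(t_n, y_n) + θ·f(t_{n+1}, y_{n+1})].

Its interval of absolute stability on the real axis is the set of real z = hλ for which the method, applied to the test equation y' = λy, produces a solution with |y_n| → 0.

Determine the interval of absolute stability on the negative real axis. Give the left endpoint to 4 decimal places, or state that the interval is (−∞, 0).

Test eqn y'=λy, z=hλ:
  y_{n+1} = y_n + z·[2/3·y_n + 1/3·y_{n+1}] ⇒ (1 − 1/3z)y_{n+1} = (1 + 2/3z)y_n
  ⇒ R(z) = (1 + 2/3z)/(1 − 1/3z).

Find x<0 with |R(x)|<1.
x=-1.56: |R|=0.0263
R=−1: 1+2/3x = −1+1/3x ⇒ -1/3x=2 ⇒ x=2/(-1/3)=-6.0000
Confirm numerically:
  x=-5.749: |R|=0.97131 <1
  x=-3.510: |R|=0.61751 <1
  x=-2.829: |R|=0.45600 <1
  x=-2.634: |R|=0.40256 <1
  x=-6.272: |R|=1.02934 >1
  x=-6.214: |R|=1.02323 >1
  x=-6.143: |R|=1.01564 >1
Stable set (-6.0000, 0).

z∈(-6.0000,0).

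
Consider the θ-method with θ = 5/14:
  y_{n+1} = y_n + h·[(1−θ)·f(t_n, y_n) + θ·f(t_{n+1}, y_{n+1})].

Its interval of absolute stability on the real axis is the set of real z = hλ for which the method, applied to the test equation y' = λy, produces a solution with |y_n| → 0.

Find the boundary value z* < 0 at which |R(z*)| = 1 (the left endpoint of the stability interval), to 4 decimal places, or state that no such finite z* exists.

left endpoint -7.0000.

Set f=λy, z=hλ:
  y_{n+1} = y_n + z·[9/14·y_n + 5/14·y_{n+1}] ⇒ (1 − 5/14z)y_{n+1} = (1 + 9/14z)y_n
  so R(z) = (1 + 9/14z)/(1 − 5/14z).

Solve |R(x)|<1 on ℝ⁻.
x=-1.03: |R|=0.2470
R=−1: 1+9/14x = −1+5/14x ⇒ -2/7x=2 ⇒ x=2/(-2/7)=-7.0000
Confirm numerically:
  x=-6.132: |R|=0.92226 <1
  x=-4.224: |R|=0.68383 <1
  x=-3.898: |R|=0.62950 <1
  x=-7.345: |R|=1.02721 >1
  x=-7.058: |R|=1.00471 >1
So |R|<1 on (-7.0000, 0).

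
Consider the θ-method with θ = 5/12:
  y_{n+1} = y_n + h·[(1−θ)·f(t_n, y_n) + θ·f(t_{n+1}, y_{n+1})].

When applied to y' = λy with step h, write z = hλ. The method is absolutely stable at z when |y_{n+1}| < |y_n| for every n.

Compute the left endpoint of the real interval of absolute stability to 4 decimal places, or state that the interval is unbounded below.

On y'=λy, z=hλ:
  y_{n+1} = y_n + z·[7/12·y_n + 5/12·y_{n+1}] ⇒ (1 − 5/12z)y_{n+1} = (1 + 7/12z)y_n
  so R(z) = (1 + 7/12z)/(1 − 5/12z).

Need |R(x)|<1, x<0.
x=-1.62: |R|=0.0328
R=−1: 1+7/12x = −1+5/12x ⇒ -1/6x=2 ⇒ x=2/(-1/6)=-12.0000
Confirm numerically:
  x=-11.035: |R|=0.97127 <1
  x=-8.522: |R|=0.87262 <1
  x=-5.542: |R|=0.67474 <1
  x=-12.570: |R|=1.01523 >1
  x=-12.072: |R|=1.00199 >1
  x=-12.032: |R|=1.00089 >1
So |R|<1 on (-12.0000, 0).

left endpoint -12.0000.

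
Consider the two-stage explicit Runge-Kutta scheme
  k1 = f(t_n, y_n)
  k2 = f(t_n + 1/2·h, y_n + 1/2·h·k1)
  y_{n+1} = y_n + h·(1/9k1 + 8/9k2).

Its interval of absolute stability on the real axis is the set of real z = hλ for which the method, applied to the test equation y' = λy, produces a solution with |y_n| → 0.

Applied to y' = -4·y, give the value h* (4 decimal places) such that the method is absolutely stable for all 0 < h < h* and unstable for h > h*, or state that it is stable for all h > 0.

Test eqn y'=λy, z=hλ:
  k1=λy_n ⇒ h·k1=z·y_n;  k2=λ(1+1/2z)y_n ⇒ h·k2=z(1+1/2z)y_n
  y_{n+1}/y_n = 1 + 1/9z + 8/9z(1+1/2z) = 1 + z + 4/9z²
  R(z) = 1 + z + 4/9z².

Solve |R(x)|<1 on ℝ⁻.
x=-0.59: |R|=0.5647
R=1: x+4/9x²=0 ⇒ x=−9/4=-2.2500; min R=1−1/(4·4/9)=0.4375>−1
Confirm numerically:
  x=-1.687: |R|=0.57788 <1
  x=-1.583: |R|=0.53073 <1
  x=-1.187: |R|=0.43921 <1
  x=-2.583: |R|=1.38228 >1
  x=-2.450: |R|=1.21778 >1
Interval (-2.2500, 0).

(-2.2500,0); λ=-4 ⇒ h* = (9/4)/4 = 0.5625.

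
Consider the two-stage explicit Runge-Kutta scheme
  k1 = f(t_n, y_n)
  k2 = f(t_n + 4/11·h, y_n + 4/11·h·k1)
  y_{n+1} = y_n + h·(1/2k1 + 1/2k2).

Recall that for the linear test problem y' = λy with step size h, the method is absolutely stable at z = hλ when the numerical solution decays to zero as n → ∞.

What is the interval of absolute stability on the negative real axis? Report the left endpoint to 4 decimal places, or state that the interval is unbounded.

(-5.5000, 0).

With y'=λy (z=hλ):
  k1=λy_n ⇒ h·k1=z·y_n;  k2=λ(1+4/11z)y_n ⇒ h·k2=z(1+4/11z)y_n
  y_{n+1}/y_n = 1 + 1/2z + 1/2z(1+4/11z) = 1 + z + 2/11z²
  R(z) = 1 + z + 2/11z².

Need |R(x)|<1, x<0.
x=-0.43: |R|=0.6036
R=1: x+2/11x²=0 ⇒ x=−11/2=-5.5000; min R=1−1/(4·2/11)=-0.3750>−1
Confirm numerically:
  x=-5.368: |R|=0.87117 <1
  x=-2.525: |R|=0.36580 <1
  x=-2.511: |R|=0.36461 <1
  x=-6.003: |R|=1.54900 >1
  x=-5.720: |R|=1.22880 >1
  x=-5.701: |R|=1.20835 >1
Interval (-5.5000, 0).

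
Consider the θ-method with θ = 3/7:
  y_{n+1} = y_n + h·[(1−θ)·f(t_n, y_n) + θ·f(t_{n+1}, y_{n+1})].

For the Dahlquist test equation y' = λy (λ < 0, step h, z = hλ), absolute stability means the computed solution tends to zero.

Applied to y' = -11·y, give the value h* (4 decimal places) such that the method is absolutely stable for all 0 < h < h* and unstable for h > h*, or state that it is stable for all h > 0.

(-14.0000,0); λ=-11 ⇒ h* = (14)/11 = 1.2727.

Test eqn y'=λy, z=hλ:
  y_{n+1} = y_n + z·[4/7·y_n + 3/7·y_{n+1}] ⇒ (1 − 3/7z)y_{n+1} = (1 + 4/7z)y_n
  Hence R(z) = (1 + 4/7z)/(1 − 3/7z).

Solve |R(x)|<1 on ℝ⁻.
x=-1.03: |R|=0.2854
R=−1: 1+4/7x = −1+3/7x ⇒ -1/7x=2 ⇒ x=2/(-1/7)=-14.0000
Confirm numerically:
  x=-13.386: |R|=0.98698 <1
  x=-11.055: |R|=0.92668 <1
  x=-7.488: |R|=0.77898 <1
  x=-14.472: |R|=1.00936 >1
  x=-14.451: |R|=1.00896 >1
  x=-14.208: |R|=1.00419 >1
Stable set (-14.0000, 0).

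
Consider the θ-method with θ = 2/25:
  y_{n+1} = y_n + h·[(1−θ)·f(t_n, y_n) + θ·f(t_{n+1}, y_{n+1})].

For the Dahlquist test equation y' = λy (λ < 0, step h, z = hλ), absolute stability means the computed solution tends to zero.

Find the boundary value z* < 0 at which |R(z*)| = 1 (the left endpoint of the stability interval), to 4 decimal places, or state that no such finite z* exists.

Test eqn y'=λy, z=hλ:
  y_{n+1} = y_n + z·[23/25·y_n + 2/25·y_{n+1}] ⇒ (1 − 2/25z)y_{n+1} = (1 + 23/25z)y_n
  ⇒ R(z) = (1 + 23/25z)/(1 − 2/25z).

Boundary: |R(x)|=1, x<0.
x=-1.21: |R|=0.1032
R=−1: 1+23/25x = −1+2/25x ⇒ -21/25x=2 ⇒ x=2/(-21/25)=-2.3810
Confirm numerically:
  x=-2.112: |R|=0.80673 <1
  x=-1.720: |R|=0.51195 <1
  x=-1.496: |R|=0.33610 <1
  x=-2.969: |R|=1.39915 >1
  x=-2.706: |R|=1.22445 >1
  x=-2.700: |R|=1.22039 >1
Interval (-2.3810, 0).

left endpoint -2.3810.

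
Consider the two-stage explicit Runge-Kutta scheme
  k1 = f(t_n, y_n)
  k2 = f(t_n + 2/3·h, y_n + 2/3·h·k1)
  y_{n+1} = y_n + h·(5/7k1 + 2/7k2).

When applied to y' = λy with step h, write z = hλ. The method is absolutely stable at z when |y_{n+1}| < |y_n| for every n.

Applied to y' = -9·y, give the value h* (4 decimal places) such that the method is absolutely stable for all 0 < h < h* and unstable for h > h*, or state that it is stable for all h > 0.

Test eqn y'=λy, z=hλ:
  k1=λy_n ⇒ h·k1=z·y_n;  k2=λ(1+2/3z)y_n ⇒ h·k2=z(1+2/3z)y_n
  y_{n+1}/y_n = 1 + 5/7z + 2/7z(1+2/3z) = 1 + z + 4/21z²
  R(z) = 1 + z + 4/21z².

Find x<0 with |R(x)|<1.
x=-0.35: |R|=0.6733
R=1: x+4/21x²=0 ⇒ x=−21/4=-5.2500; min R=1−1/(4·4/21)=-0.3125>−1
Confirm numerically:
  x=-5.130: |R|=0.88274 <1
  x=-4.044: |R|=0.07104 <1
  x=-3.724: |R|=0.08244 <1
  x=-2.597: |R|=0.31235 <1
  x=-5.794: |R|=1.60037 >1
  x=-5.734: |R|=1.52862 >1
So |R|<1 on (-5.2500, 0).

(-5.2500,0); λ=-9 ⇒ h* = (21/4)/9 = 0.5833.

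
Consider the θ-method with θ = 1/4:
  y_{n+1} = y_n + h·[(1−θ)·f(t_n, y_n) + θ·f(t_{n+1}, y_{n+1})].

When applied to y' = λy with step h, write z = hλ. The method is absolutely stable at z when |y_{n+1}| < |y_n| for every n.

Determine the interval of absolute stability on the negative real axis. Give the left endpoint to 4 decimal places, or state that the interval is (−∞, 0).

Set f=λy, z=hλ:
  y_{n+1} = y_n + z·[3/4·y_n + 1/4·y_{n+1}] ⇒ (1 − 1/4z)y_{n+1} = (1 + 3/4z)y_n
  so R(z) = (1 + 3/4z)/(1 − 1/4z).

Boundary: |R(x)|=1, x<0.
x=-1.53: |R|=0.1067
R=−1: 1+3/4x = −1+1/4x ⇒ -1/2x=2 ⇒ x=2/(-1/2)=-4.0000
Confirm numerically:
  x=-3.962: |R|=0.99045 <1
  x=-3.225: |R|=0.78547 <1
  x=-1.888: |R|=0.28261 <1
  x=-4.286: |R|=1.06903 >1
  x=-4.191: |R|=1.04664 >1
  x=-4.056: |R|=1.01390 >1
Interval (-4.0000, 0).

z∈(-4.0000,0).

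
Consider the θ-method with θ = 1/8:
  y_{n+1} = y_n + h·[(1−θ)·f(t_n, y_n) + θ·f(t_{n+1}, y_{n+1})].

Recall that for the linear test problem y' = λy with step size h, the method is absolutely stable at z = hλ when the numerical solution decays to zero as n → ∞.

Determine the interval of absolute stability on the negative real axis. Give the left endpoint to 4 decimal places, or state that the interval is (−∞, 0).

z∈(-2.6667,0).

On y'=λy, z=hλ:
  y_{n+1} = y_n + z·[7/8·y_n + 1/8·y_{n+1}] ⇒ (1 − 1/8z)y_{n+1} = (1 + 7/8z)y_n
  R(z) = (1 + 7/8z)/(1 − 1/8z).

Find x<0 with |R(x)|<1.
x=-1.8: |R|=0.4694
R=−1: 1+7/8x = −1+1/8x ⇒ -3/4x=2 ⇒ x=2/(-3/4)=-2.6667
Confirm numerically:
  x=-2.548: |R|=0.93250 <1
  x=-1.831: |R|=0.48998 <1
  x=-1.452: |R|=0.22895 <1
  x=-3.247: |R|=1.30959 >1
  x=-2.978: |R|=1.17016 >1
Interval (-2.6667, 0).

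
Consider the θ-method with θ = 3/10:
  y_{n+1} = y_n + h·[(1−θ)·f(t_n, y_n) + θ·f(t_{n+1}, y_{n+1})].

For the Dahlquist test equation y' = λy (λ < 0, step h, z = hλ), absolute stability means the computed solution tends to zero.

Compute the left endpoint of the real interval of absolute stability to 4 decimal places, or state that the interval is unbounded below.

With y'=λy (z=hλ):
  y_{n+1} = y_n + z·[7/10·y_n + 3/10·y_{n+1}] ⇒ (1 − 3/10z)y_{n+1} = (1 + 7/10z)y_n
  R(z) = (1 + 7/10z)/(1 − 3/10z).

Find x<0 with |R(x)|<1.
x=-0.53: |R|=0.5427
R=−1: 1+7/10x = −1+3/10x ⇒ -2/5x=2 ⇒ x=2/(-2/5)=-5.0000
Confirm numerically:
  x=-3.180: |R|=0.62743 <1
  x=-3.008: |R|=0.58116 <1
  x=-2.592: |R|=0.45815 <1
  x=-2.382: |R|=0.38925 <1
  x=-5.536: |R|=1.08058 >1
  x=-5.521: |R|=1.07845 >1
Stable set (-5.0000, 0).

z* = -5.0000.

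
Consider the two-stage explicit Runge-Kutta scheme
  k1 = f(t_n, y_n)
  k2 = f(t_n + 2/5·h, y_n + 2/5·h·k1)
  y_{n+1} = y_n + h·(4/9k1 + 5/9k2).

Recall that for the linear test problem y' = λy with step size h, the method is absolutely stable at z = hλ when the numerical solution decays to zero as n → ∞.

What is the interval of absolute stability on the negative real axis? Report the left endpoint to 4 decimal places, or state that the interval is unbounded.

z∈(-4.5000,0).

With y'=λy (z=hλ):
  k1=λy_n ⇒ h·k1=z·y_n;  k2=λ(1+2/5z)y_n ⇒ h·k2=z(1+2/5z)y_n
  y_{n+1}/y_n = 1 + 4/9z + 5/9z(1+2/5z) = 1 + z + 2/9z²
  so R(z) = 1 + z + 2/9z².

Solve |R(x)|<1 on ℝ⁻.
x=-1.34: |R|=0.0590
R=1: x+2/9x²=0 ⇒ x=−9/2=-4.5000; min R=1−1/(4·2/9)=-0.1250>−1
Confirm numerically:
  x=-3.481: |R|=0.21175 <1
  x=-3.437: |R|=0.18810 <1
  x=-3.327: |R|=0.13276 <1
  x=-2.244: |R|=0.12499 <1
  x=-5.042: |R|=1.60728 >1
  x=-4.678: |R|=1.18504 >1
Stable set (-4.5000, 0).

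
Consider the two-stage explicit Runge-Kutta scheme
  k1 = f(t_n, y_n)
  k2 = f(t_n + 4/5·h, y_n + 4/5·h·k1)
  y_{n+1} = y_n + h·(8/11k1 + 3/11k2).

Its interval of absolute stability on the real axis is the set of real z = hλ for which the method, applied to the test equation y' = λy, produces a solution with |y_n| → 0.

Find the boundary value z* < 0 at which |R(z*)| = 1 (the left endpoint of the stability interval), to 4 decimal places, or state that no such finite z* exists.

z* = -4.5833.

Set f=λy, z=hλ:
  k1=λy_n ⇒ h·k1=z·y_n;  k2=λ(1+4/5z)y_n ⇒ h·k2=z(1+4/5z)y_n
  y_{n+1}/y_n = 1 + 8/11z + 3/11z(1+4/5z) = 1 + z + 12/55z²
  ⇒ R(z) = 1 + z + 12/55z².

Solve |R(x)|<1 on ℝ⁻.
x=-0.33: |R|=0.6938
R=1: x+12/55x²=0 ⇒ x=−55/12=-4.5833; min R=1−1/(4·12/55)=-0.1458>−1
Confirm numerically:
  x=-4.249: |R|=0.69005 <1
  x=-3.122: |R|=0.00459 <1
  x=-2.479: |R|=0.13818 <1
  x=-2.001: |R|=0.12740 <1
  x=-5.080: |R|=1.55049 >1
  x=-4.900: |R|=1.33855 >1
Stable set (-4.5833, 0).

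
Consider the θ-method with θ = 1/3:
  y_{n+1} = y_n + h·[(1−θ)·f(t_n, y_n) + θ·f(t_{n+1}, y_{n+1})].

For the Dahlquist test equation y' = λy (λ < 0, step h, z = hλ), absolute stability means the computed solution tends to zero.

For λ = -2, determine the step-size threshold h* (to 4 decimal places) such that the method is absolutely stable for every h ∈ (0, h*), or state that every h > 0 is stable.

(-6.0000,0); λ=-2 ⇒ h* = (6)/2 = 3.0000.

Test eqn y'=λy, z=hλ:
  y_{n+1} = y_n + z·[2/3·y_n + 1/3·y_{n+1}] ⇒ (1 − 1/3z)y_{n+1} = (1 + 2/3z)y_n
  so R(z) = (1 + 2/3z)/(1 − 1/3z).

Boundary: |R(x)|=1, x<0.
x=-0.57: |R|=0.5210
R=−1: 1+2/3x = −1+1/3x ⇒ -1/3x=2 ⇒ x=2/(-1/3)=-6.0000
Confirm numerically:
  x=-5.337: |R|=0.92047 <1
  x=-4.363: |R|=0.77767 <1
  x=-4.206: |R|=0.75104 <1
  x=-2.565: |R|=0.38275 <1
  x=-6.463: |R|=1.04893 >1
  x=-6.328: |R|=1.03516 >1
  x=-6.307: |R|=1.03299 >1
Interval (-6.0000, 0).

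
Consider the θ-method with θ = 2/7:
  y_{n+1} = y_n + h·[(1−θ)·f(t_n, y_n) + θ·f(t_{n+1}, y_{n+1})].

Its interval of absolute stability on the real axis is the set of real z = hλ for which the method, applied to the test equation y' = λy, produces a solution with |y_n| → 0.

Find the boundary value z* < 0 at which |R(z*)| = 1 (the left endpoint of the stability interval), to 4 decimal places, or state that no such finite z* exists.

z* = -4.6667.

With y'=λy (z=hλ):
  y_{n+1} = y_n + z·[5/7·y_n + 2/7·y_{n+1}] ⇒ (1 − 2/7z)y_{n+1} = (1 + 5/7z)y_n
  Hence R(z) = (1 + 5/7z)/(1 − 2/7z).

Solve |R(x)|<1 on ℝ⁻.
x=-1.33: |R|=0.0362
R=−1: 1+5/7x = −1+2/7x ⇒ -3/7x=2 ⇒ x=2/(-3/7)=-4.6667
Confirm numerically:
  x=-4.102: |R|=0.88858 <1
  x=-2.658: |R|=0.51072 <1
  x=-2.510: |R|=0.46173 <1
  x=-5.003: |R|=1.05933 >1
  x=-4.780: |R|=1.02053 >1
  x=-4.737: |R|=1.01281 >1
Stable set (-4.6667, 0).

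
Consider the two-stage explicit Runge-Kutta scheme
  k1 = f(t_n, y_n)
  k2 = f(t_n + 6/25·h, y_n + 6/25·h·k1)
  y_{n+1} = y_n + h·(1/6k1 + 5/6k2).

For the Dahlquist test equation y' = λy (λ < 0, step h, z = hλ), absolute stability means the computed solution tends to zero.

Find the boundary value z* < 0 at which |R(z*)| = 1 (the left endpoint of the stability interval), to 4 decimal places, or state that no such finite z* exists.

left endpoint -5.0000.

Set f=λy, z=hλ:
  k1=λy_n ⇒ h·k1=z·y_n;  k2=λ(1+6/25z)y_n ⇒ h·k2=z(1+6/25z)y_n
  y_{n+1}/y_n = 1 + 1/6z + 5/6z(1+6/25z) = 1 + z + 1/5z²
  ⇒ R(z) = 1 + z + 1/5z².

Boundary: |R(x)|=1, x<0.
x=-0.38: |R|=0.6489
R=1: x+1/5x²=0 ⇒ x=−5=-5.0000; min R=1−1/(4·1/5)=-0.2500>−1
Confirm numerically:
  x=-4.798: |R|=0.80616 <1
  x=-3.914: |R|=0.14988 <1
  x=-3.608: |R|=0.00447 <1
  x=-2.487: |R|=0.24997 <1
  x=-5.573: |R|=1.63867 >1
  x=-5.426: |R|=1.46230 >1
  x=-5.376: |R|=1.40428 >1
Stable set (-5.0000, 0).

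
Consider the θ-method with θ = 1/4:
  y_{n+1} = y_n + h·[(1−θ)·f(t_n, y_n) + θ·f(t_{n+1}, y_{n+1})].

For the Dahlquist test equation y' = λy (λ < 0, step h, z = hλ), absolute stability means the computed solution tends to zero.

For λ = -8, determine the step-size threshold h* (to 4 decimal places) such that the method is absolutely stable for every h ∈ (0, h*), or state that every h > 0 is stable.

(-4.0000,0); λ=-8 ⇒ h* = (4)/8 = 0.5000.

Test eqn y'=λy, z=hλ:
  y_{n+1} = y_n + z·[3/4·y_n + 1/4·y_{n+1}] ⇒ (1 − 1/4z)y_{n+1} = (1 + 3/4z)y_n
  R(z) = (1 + 3/4z)/(1 − 1/4z).

Find x<0 with |R(x)|<1.
x=-0.51: |R|=0.5477
R=−1: 1+3/4x = −1+1/4x ⇒ -1/2x=2 ⇒ x=2/(-1/2)=-4.0000
Confirm numerically:
  x=-3.287: |R|=0.80431 <1
  x=-2.250: |R|=0.44000 <1
  x=-2.151: |R|=0.39880 <1
  x=-1.911: |R|=0.29318 <1
  x=-4.252: |R|=1.06108 >1
  x=-4.150: |R|=1.03681 >1
Stable set (-4.0000, 0).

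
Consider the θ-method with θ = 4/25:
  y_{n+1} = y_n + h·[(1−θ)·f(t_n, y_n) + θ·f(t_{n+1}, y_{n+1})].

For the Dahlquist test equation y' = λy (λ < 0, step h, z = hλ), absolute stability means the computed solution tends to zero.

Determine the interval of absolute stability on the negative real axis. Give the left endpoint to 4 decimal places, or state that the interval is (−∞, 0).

Test eqn y'=λy, z=hλ:
  y_{n+1} = y_n + z·[21/25·y_n + 4/25·y_{n+1}] ⇒ (1 − 4/25z)y_{n+1} = (1 + 21/25z)y_n
  R(z) = (1 + 21/25z)/(1 − 4/25z).

Find x<0 with |R(x)|<1.
x=-1.6: |R|=0.2739
R=−1: 1+21/25x = −1+4/25x ⇒ -17/25x=2 ⇒ x=2/(-17/25)=-2.9412
Confirm numerically:
  x=-2.149: |R|=0.59915 <1
  x=-2.003: |R|=0.51687 <1
  x=-1.792: |R|=0.39269 <1
  x=-1.732: |R|=0.35618 <1
  x=-3.445: |R|=1.22086 >1
  x=-3.129: |R|=1.08511 >1
  x=-2.971: |R|=1.01375 >1
Stable set (-2.9412, 0).

z∈(-2.9412,0).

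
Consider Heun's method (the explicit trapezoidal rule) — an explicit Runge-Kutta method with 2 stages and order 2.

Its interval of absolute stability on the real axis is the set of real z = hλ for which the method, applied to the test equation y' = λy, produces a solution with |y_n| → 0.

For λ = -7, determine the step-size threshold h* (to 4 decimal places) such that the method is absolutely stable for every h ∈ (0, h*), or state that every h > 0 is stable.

(-2.0000,0); λ=-7 ⇒ h* = 0.2857.

With y'=λy (z=hλ):
  order 2, 2-stage ⇒ R(z)=1+z+z^2/2
  (e.g. R(-1.71)=0.75205, |R|=0.75205)

Solve |R(x)|<1 on ℝ⁻.
x=-1.71: |R|=0.7520
|R(-2.13)|=1.1384 |R(-1.69)|=0.7380 |R(-0.83)|=0.5145
Bisect:
  x_lo=-2.4216 |R|=1.5104  x_hi=-0.2323 |R|=0.7947
  mid=-1.32692 |R|=0.55344 →hi
  mid=-1.87425 |R|=0.88216 →hi
  mid=-2.14792 |R|=1.15886 →lo
  mid=-2.01109 |R|=1.01115 →lo
  mid=-1.94267 |R|=0.94431 →hi
  mid=-1.97688 |R|=0.97714 →hi
  mid=-1.99398 |R|=0.99400 →hi
  ...
  [-2.00013,-1.99999] ⇒ x*=-2.0000
Interval (-2.0000, 0).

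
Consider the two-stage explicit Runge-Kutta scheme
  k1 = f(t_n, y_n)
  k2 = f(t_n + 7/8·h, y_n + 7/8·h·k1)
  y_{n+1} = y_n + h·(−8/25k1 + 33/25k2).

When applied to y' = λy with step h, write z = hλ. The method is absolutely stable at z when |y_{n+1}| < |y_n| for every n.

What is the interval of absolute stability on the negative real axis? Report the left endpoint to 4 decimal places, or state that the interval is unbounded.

Set f=λy, z=hλ:
  k1=λy_n ⇒ h·k1=z·y_n;  k2=λ(1+7/8z)y_n ⇒ h·k2=z(1+7/8z)y_n
  y_{n+1}/y_n = 1 − 8/25z + 33/25z(1+7/8z) = 1 + z + 231/200z²
  R(z) = 1 + z + 231/200z².

Solve |R(x)|<1 on ℝ⁻.
x=-1.35: |R|=1.7550
R=1: x+231/200x²=0 ⇒ x=−200/231=-0.8658; min R=1−1/(4·231/200)=0.7835>−1
Confirm numerically:
  x=-0.809: |R|=0.94693 <1
  x=-0.586: |R|=0.81062 <1
  x=-0.476: |R|=0.78570 <1
  x=-1.104: |R|=1.30373 >1
  x=-0.976: |R|=1.12423 >1
  x=-0.929: |R|=1.06781 >1
Interval (-0.8658, 0).

z∈(-0.8658,0).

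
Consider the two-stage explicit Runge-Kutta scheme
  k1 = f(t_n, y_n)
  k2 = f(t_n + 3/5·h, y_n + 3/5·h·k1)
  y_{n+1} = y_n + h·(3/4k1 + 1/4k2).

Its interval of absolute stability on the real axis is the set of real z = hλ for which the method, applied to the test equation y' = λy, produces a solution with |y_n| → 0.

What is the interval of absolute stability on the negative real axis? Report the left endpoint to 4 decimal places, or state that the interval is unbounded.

Test eqn y'=λy, z=hλ:
  k1=λy_n ⇒ h·k1=z·y_n;  k2=λ(1+3/5z)y_n ⇒ h·k2=z(1+3/5z)y_n
  y_{n+1}/y_n = 1 + 3/4z + 1/4z(1+3/5z) = 1 + z + 3/20z²
  Hence R(z) = 1 + z + 3/20z².

Boundary: |R(x)|=1, x<0.
x=-0.61: |R|=0.4458
R=1: x+3/20x²=0 ⇒ x=−20/3=-6.6667; min R=1−1/(4·3/20)=-0.6667>−1
Confirm numerically:
  x=-6.319: |R|=0.67046 <1
  x=-4.032: |R|=0.59345 <1
  x=-3.374: |R|=0.66642 <1
  x=-2.693: |R|=0.60516 <1
  x=-7.262: |R|=1.64850 >1
  x=-7.052: |R|=1.40761 >1
  x=-6.779: |R|=1.11423 >1
Interval (-6.6667, 0).

(-6.6667, 0).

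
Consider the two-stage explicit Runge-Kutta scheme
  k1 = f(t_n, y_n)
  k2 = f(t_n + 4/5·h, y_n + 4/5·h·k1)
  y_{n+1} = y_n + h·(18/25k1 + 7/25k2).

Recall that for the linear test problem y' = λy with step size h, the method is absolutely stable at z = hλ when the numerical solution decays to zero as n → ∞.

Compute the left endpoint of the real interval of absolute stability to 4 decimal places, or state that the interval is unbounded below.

Test eqn y'=λy, z=hλ:
  k1=λy_n ⇒ h·k1=z·y_n;  k2=λ(1+4/5z)y_n ⇒ h·k2=z(1+4/5z)y_n
  y_{n+1}/y_n = 1 + 18/25z + 7/25z(1+4/5z) = 1 + z + 28/125z²
  R(z) = 1 + z + 28/125z².

Need |R(x)|<1, x<0.
x=-0.95: |R|=0.2522
R=1: x+28/125x²=0 ⇒ x=−125/28=-4.4643; min R=1−1/(4·28/125)=-0.1161>−1
Confirm numerically:
  x=-3.811: |R|=0.44231 <1
  x=-3.212: |R|=0.09900 <1
  x=-2.278: |R|=0.11560 <1
  x=-4.970: |R|=1.56300 >1
  x=-4.934: |R|=1.51914 >1
Stable set (-4.4643, 0).

left endpoint -4.4643.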